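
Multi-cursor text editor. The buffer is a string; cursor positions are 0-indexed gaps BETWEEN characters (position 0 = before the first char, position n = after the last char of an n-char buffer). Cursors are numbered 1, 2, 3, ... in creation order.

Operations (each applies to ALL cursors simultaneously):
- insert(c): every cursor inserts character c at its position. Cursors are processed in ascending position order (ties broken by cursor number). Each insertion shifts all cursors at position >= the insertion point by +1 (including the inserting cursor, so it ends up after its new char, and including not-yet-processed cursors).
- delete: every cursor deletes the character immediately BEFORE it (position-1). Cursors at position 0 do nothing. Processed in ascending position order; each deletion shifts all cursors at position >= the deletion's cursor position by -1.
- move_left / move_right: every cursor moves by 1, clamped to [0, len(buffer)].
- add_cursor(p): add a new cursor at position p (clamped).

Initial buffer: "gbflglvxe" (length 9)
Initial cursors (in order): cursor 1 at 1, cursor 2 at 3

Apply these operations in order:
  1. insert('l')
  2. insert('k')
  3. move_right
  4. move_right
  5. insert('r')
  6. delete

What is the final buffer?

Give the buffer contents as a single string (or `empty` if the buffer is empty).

After op 1 (insert('l')): buffer="glbfllglvxe" (len 11), cursors c1@2 c2@5, authorship .1..2......
After op 2 (insert('k')): buffer="glkbflklglvxe" (len 13), cursors c1@3 c2@7, authorship .11..22......
After op 3 (move_right): buffer="glkbflklglvxe" (len 13), cursors c1@4 c2@8, authorship .11..22......
After op 4 (move_right): buffer="glkbflklglvxe" (len 13), cursors c1@5 c2@9, authorship .11..22......
After op 5 (insert('r')): buffer="glkbfrlklgrlvxe" (len 15), cursors c1@6 c2@11, authorship .11..122..2....
After op 6 (delete): buffer="glkbflklglvxe" (len 13), cursors c1@5 c2@9, authorship .11..22......

Answer: glkbflklglvxe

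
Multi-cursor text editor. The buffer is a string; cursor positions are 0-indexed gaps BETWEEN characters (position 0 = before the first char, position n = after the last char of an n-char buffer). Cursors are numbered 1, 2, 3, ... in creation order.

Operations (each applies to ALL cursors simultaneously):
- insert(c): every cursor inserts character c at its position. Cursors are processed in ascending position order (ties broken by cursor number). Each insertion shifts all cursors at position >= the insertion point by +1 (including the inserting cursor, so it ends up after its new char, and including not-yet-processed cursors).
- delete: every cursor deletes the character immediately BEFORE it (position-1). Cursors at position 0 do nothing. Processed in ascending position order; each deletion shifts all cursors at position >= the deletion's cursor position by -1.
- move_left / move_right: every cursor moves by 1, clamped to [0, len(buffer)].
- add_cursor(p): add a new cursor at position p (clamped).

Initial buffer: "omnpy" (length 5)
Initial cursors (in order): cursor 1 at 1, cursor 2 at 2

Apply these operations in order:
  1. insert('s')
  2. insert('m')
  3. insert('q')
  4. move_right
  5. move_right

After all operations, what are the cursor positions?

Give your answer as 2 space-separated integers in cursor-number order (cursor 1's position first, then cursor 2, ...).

After op 1 (insert('s')): buffer="osmsnpy" (len 7), cursors c1@2 c2@4, authorship .1.2...
After op 2 (insert('m')): buffer="osmmsmnpy" (len 9), cursors c1@3 c2@6, authorship .11.22...
After op 3 (insert('q')): buffer="osmqmsmqnpy" (len 11), cursors c1@4 c2@8, authorship .111.222...
After op 4 (move_right): buffer="osmqmsmqnpy" (len 11), cursors c1@5 c2@9, authorship .111.222...
After op 5 (move_right): buffer="osmqmsmqnpy" (len 11), cursors c1@6 c2@10, authorship .111.222...

Answer: 6 10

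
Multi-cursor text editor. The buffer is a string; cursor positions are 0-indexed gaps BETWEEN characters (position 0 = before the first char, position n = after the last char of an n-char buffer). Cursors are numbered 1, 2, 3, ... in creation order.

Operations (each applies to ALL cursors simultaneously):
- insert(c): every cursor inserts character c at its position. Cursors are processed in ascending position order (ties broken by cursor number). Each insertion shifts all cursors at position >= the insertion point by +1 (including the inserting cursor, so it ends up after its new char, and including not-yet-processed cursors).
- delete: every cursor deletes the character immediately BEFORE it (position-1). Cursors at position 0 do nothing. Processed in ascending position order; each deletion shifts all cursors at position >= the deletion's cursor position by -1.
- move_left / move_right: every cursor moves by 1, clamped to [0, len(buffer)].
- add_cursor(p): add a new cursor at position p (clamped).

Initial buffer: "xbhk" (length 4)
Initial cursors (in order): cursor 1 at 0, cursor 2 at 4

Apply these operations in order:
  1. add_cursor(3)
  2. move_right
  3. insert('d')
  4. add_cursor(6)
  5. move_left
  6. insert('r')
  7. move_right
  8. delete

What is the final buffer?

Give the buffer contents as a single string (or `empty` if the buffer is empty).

Answer: xrbhkrr

Derivation:
After op 1 (add_cursor(3)): buffer="xbhk" (len 4), cursors c1@0 c3@3 c2@4, authorship ....
After op 2 (move_right): buffer="xbhk" (len 4), cursors c1@1 c2@4 c3@4, authorship ....
After op 3 (insert('d')): buffer="xdbhkdd" (len 7), cursors c1@2 c2@7 c3@7, authorship .1...23
After op 4 (add_cursor(6)): buffer="xdbhkdd" (len 7), cursors c1@2 c4@6 c2@7 c3@7, authorship .1...23
After op 5 (move_left): buffer="xdbhkdd" (len 7), cursors c1@1 c4@5 c2@6 c3@6, authorship .1...23
After op 6 (insert('r')): buffer="xrdbhkrdrrd" (len 11), cursors c1@2 c4@7 c2@10 c3@10, authorship .11...42233
After op 7 (move_right): buffer="xrdbhkrdrrd" (len 11), cursors c1@3 c4@8 c2@11 c3@11, authorship .11...42233
After op 8 (delete): buffer="xrbhkrr" (len 7), cursors c1@2 c4@6 c2@7 c3@7, authorship .1...42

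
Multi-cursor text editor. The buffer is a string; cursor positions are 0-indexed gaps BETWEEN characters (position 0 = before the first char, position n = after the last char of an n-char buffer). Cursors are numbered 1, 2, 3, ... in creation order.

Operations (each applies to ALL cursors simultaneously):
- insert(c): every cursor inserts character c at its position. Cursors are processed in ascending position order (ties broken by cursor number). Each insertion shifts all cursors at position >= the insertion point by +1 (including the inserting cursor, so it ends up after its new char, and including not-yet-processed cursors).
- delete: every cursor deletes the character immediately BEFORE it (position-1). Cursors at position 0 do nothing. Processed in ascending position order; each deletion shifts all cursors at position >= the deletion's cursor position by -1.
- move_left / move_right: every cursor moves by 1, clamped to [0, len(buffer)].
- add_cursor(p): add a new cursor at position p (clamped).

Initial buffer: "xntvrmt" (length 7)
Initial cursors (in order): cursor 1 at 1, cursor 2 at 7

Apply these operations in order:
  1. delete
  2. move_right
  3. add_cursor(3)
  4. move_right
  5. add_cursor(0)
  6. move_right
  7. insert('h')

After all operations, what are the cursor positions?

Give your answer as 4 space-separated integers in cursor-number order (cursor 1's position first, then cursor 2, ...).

Answer: 5 9 9 2

Derivation:
After op 1 (delete): buffer="ntvrm" (len 5), cursors c1@0 c2@5, authorship .....
After op 2 (move_right): buffer="ntvrm" (len 5), cursors c1@1 c2@5, authorship .....
After op 3 (add_cursor(3)): buffer="ntvrm" (len 5), cursors c1@1 c3@3 c2@5, authorship .....
After op 4 (move_right): buffer="ntvrm" (len 5), cursors c1@2 c3@4 c2@5, authorship .....
After op 5 (add_cursor(0)): buffer="ntvrm" (len 5), cursors c4@0 c1@2 c3@4 c2@5, authorship .....
After op 6 (move_right): buffer="ntvrm" (len 5), cursors c4@1 c1@3 c2@5 c3@5, authorship .....
After op 7 (insert('h')): buffer="nhtvhrmhh" (len 9), cursors c4@2 c1@5 c2@9 c3@9, authorship .4..1..23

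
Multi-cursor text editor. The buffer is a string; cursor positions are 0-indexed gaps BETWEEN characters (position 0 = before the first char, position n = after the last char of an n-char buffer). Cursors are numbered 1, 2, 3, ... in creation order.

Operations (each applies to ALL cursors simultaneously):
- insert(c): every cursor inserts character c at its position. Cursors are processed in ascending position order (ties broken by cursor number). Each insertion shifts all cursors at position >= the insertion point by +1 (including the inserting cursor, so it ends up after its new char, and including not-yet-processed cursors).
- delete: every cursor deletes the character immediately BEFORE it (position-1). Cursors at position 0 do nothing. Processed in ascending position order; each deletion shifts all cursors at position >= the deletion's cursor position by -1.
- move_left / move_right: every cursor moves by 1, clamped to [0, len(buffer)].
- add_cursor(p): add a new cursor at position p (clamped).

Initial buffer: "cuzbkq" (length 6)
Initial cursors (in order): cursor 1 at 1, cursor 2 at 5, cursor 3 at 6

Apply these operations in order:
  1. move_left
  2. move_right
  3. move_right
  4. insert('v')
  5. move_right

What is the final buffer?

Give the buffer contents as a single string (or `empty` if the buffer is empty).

Answer: cuvzbkqvv

Derivation:
After op 1 (move_left): buffer="cuzbkq" (len 6), cursors c1@0 c2@4 c3@5, authorship ......
After op 2 (move_right): buffer="cuzbkq" (len 6), cursors c1@1 c2@5 c3@6, authorship ......
After op 3 (move_right): buffer="cuzbkq" (len 6), cursors c1@2 c2@6 c3@6, authorship ......
After op 4 (insert('v')): buffer="cuvzbkqvv" (len 9), cursors c1@3 c2@9 c3@9, authorship ..1....23
After op 5 (move_right): buffer="cuvzbkqvv" (len 9), cursors c1@4 c2@9 c3@9, authorship ..1....23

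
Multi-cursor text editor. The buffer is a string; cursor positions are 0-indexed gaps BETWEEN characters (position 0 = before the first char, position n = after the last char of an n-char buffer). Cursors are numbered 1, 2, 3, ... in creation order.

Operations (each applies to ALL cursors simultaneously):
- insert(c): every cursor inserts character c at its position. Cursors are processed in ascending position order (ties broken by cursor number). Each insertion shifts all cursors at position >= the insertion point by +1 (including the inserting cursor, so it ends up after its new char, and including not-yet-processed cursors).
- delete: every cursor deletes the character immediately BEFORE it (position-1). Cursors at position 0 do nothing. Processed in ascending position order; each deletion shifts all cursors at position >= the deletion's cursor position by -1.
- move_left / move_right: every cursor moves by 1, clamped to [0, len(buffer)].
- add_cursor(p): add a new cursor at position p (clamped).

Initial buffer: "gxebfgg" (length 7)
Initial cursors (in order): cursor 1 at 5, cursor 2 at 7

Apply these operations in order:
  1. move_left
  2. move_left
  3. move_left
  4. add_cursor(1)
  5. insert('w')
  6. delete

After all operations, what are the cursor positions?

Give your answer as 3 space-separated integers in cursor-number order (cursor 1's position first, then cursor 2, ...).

Answer: 2 4 1

Derivation:
After op 1 (move_left): buffer="gxebfgg" (len 7), cursors c1@4 c2@6, authorship .......
After op 2 (move_left): buffer="gxebfgg" (len 7), cursors c1@3 c2@5, authorship .......
After op 3 (move_left): buffer="gxebfgg" (len 7), cursors c1@2 c2@4, authorship .......
After op 4 (add_cursor(1)): buffer="gxebfgg" (len 7), cursors c3@1 c1@2 c2@4, authorship .......
After op 5 (insert('w')): buffer="gwxwebwfgg" (len 10), cursors c3@2 c1@4 c2@7, authorship .3.1..2...
After op 6 (delete): buffer="gxebfgg" (len 7), cursors c3@1 c1@2 c2@4, authorship .......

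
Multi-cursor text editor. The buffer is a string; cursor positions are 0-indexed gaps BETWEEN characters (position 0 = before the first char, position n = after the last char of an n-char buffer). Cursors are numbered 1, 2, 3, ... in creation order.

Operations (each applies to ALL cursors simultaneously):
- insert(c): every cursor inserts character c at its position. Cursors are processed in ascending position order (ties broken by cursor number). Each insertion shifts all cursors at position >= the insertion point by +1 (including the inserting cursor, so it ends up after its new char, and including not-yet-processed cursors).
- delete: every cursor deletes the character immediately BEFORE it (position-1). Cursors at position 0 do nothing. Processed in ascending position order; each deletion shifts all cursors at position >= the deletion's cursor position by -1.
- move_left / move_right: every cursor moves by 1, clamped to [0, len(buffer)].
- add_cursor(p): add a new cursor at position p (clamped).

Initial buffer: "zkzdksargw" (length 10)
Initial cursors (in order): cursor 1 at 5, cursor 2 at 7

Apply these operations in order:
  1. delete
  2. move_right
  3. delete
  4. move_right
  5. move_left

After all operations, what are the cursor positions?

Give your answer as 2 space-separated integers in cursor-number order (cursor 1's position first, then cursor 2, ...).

Answer: 4 4

Derivation:
After op 1 (delete): buffer="zkzdsrgw" (len 8), cursors c1@4 c2@5, authorship ........
After op 2 (move_right): buffer="zkzdsrgw" (len 8), cursors c1@5 c2@6, authorship ........
After op 3 (delete): buffer="zkzdgw" (len 6), cursors c1@4 c2@4, authorship ......
After op 4 (move_right): buffer="zkzdgw" (len 6), cursors c1@5 c2@5, authorship ......
After op 5 (move_left): buffer="zkzdgw" (len 6), cursors c1@4 c2@4, authorship ......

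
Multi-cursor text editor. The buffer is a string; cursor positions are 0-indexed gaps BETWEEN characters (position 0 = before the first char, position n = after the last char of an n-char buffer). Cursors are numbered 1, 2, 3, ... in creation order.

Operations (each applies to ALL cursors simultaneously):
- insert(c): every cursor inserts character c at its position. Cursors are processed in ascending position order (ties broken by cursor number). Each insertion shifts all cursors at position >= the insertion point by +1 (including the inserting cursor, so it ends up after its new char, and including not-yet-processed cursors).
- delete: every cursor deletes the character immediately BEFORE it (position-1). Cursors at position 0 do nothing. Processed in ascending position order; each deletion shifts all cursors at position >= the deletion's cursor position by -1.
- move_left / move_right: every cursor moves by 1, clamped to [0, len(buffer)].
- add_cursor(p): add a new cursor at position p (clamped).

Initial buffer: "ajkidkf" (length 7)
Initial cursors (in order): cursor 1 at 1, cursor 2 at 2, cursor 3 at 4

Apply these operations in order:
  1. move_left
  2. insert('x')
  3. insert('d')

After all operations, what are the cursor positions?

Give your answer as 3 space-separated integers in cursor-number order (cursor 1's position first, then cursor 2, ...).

Answer: 2 5 9

Derivation:
After op 1 (move_left): buffer="ajkidkf" (len 7), cursors c1@0 c2@1 c3@3, authorship .......
After op 2 (insert('x')): buffer="xaxjkxidkf" (len 10), cursors c1@1 c2@3 c3@6, authorship 1.2..3....
After op 3 (insert('d')): buffer="xdaxdjkxdidkf" (len 13), cursors c1@2 c2@5 c3@9, authorship 11.22..33....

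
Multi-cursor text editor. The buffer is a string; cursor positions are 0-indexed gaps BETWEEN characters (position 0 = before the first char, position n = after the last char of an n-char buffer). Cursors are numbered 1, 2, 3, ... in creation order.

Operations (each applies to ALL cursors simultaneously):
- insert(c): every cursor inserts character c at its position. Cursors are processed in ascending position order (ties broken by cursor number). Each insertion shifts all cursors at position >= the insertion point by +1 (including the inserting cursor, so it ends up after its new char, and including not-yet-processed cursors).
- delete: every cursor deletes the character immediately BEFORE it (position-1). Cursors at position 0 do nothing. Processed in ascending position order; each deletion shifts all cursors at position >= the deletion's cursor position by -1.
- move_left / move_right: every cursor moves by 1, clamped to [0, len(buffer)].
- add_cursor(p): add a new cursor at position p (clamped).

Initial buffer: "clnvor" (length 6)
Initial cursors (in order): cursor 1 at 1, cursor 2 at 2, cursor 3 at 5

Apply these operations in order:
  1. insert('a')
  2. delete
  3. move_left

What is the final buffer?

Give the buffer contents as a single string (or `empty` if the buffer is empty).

After op 1 (insert('a')): buffer="calanvoar" (len 9), cursors c1@2 c2@4 c3@8, authorship .1.2...3.
After op 2 (delete): buffer="clnvor" (len 6), cursors c1@1 c2@2 c3@5, authorship ......
After op 3 (move_left): buffer="clnvor" (len 6), cursors c1@0 c2@1 c3@4, authorship ......

Answer: clnvor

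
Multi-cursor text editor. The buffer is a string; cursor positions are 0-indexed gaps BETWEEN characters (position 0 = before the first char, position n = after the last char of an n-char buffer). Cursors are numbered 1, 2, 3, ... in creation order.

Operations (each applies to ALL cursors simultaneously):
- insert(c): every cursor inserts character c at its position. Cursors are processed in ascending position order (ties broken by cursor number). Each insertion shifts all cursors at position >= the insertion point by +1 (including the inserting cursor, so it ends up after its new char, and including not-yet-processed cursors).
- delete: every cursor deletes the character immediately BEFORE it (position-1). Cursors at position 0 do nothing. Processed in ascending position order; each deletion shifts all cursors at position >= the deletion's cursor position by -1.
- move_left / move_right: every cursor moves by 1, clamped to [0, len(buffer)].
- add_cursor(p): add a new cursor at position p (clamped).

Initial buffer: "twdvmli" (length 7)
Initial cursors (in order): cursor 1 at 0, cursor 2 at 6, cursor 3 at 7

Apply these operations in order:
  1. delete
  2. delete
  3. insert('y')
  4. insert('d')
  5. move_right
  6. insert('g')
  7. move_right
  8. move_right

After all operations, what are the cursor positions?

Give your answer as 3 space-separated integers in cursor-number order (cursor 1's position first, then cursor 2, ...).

Answer: 6 12 12

Derivation:
After op 1 (delete): buffer="twdvm" (len 5), cursors c1@0 c2@5 c3@5, authorship .....
After op 2 (delete): buffer="twd" (len 3), cursors c1@0 c2@3 c3@3, authorship ...
After op 3 (insert('y')): buffer="ytwdyy" (len 6), cursors c1@1 c2@6 c3@6, authorship 1...23
After op 4 (insert('d')): buffer="ydtwdyydd" (len 9), cursors c1@2 c2@9 c3@9, authorship 11...2323
After op 5 (move_right): buffer="ydtwdyydd" (len 9), cursors c1@3 c2@9 c3@9, authorship 11...2323
After op 6 (insert('g')): buffer="ydtgwdyyddgg" (len 12), cursors c1@4 c2@12 c3@12, authorship 11.1..232323
After op 7 (move_right): buffer="ydtgwdyyddgg" (len 12), cursors c1@5 c2@12 c3@12, authorship 11.1..232323
After op 8 (move_right): buffer="ydtgwdyyddgg" (len 12), cursors c1@6 c2@12 c3@12, authorship 11.1..232323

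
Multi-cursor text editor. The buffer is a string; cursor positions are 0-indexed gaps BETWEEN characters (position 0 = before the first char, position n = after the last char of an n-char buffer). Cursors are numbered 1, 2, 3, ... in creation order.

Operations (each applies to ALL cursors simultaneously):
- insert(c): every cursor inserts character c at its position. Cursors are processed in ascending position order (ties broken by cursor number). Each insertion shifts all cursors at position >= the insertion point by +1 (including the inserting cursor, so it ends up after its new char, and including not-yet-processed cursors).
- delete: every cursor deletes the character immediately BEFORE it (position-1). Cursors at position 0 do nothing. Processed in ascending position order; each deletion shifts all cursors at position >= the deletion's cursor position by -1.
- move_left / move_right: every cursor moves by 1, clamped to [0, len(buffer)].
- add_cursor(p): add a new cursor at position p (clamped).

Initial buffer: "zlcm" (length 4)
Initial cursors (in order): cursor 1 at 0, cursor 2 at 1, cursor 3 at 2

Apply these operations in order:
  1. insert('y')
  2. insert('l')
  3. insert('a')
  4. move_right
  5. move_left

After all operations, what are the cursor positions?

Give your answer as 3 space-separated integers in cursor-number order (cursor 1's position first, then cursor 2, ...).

Answer: 3 7 11

Derivation:
After op 1 (insert('y')): buffer="yzylycm" (len 7), cursors c1@1 c2@3 c3@5, authorship 1.2.3..
After op 2 (insert('l')): buffer="ylzyllylcm" (len 10), cursors c1@2 c2@5 c3@8, authorship 11.22.33..
After op 3 (insert('a')): buffer="ylazylalylacm" (len 13), cursors c1@3 c2@7 c3@11, authorship 111.222.333..
After op 4 (move_right): buffer="ylazylalylacm" (len 13), cursors c1@4 c2@8 c3@12, authorship 111.222.333..
After op 5 (move_left): buffer="ylazylalylacm" (len 13), cursors c1@3 c2@7 c3@11, authorship 111.222.333..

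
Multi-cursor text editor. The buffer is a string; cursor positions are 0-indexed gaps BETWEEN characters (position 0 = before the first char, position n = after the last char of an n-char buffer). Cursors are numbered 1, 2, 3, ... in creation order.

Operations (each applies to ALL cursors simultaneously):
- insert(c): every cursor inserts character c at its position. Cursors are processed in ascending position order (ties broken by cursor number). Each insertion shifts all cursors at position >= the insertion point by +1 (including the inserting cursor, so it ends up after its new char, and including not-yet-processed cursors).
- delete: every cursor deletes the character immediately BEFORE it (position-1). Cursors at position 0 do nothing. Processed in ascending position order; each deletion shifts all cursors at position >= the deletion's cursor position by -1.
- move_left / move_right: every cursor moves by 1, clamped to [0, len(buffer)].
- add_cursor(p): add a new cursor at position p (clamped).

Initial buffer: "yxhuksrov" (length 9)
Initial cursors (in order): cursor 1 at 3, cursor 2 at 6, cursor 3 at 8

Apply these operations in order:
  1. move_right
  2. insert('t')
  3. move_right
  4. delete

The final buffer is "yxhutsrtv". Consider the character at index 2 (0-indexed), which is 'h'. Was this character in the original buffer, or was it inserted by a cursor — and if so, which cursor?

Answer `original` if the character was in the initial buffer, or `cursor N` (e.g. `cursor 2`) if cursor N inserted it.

After op 1 (move_right): buffer="yxhuksrov" (len 9), cursors c1@4 c2@7 c3@9, authorship .........
After op 2 (insert('t')): buffer="yxhutksrtovt" (len 12), cursors c1@5 c2@9 c3@12, authorship ....1...2..3
After op 3 (move_right): buffer="yxhutksrtovt" (len 12), cursors c1@6 c2@10 c3@12, authorship ....1...2..3
After op 4 (delete): buffer="yxhutsrtv" (len 9), cursors c1@5 c2@8 c3@9, authorship ....1..2.
Authorship (.=original, N=cursor N): . . . . 1 . . 2 .
Index 2: author = original

Answer: original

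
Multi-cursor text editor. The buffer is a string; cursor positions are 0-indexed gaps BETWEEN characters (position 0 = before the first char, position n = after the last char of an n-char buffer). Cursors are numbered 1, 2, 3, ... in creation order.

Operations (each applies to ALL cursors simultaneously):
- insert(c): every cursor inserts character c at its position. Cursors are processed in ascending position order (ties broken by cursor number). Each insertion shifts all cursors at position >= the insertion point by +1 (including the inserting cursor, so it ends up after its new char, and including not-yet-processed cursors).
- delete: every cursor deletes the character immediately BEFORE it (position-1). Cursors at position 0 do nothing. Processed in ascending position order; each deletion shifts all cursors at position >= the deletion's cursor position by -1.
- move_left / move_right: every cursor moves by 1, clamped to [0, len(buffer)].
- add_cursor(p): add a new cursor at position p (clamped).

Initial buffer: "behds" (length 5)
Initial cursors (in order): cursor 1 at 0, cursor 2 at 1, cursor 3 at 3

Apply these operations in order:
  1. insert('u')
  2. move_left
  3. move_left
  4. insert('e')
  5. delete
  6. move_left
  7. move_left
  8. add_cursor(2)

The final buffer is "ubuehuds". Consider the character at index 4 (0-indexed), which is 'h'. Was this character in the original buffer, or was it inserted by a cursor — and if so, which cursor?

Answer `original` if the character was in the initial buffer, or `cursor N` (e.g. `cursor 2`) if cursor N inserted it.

Answer: original

Derivation:
After op 1 (insert('u')): buffer="ubuehuds" (len 8), cursors c1@1 c2@3 c3@6, authorship 1.2..3..
After op 2 (move_left): buffer="ubuehuds" (len 8), cursors c1@0 c2@2 c3@5, authorship 1.2..3..
After op 3 (move_left): buffer="ubuehuds" (len 8), cursors c1@0 c2@1 c3@4, authorship 1.2..3..
After op 4 (insert('e')): buffer="euebueehuds" (len 11), cursors c1@1 c2@3 c3@7, authorship 112.2.3.3..
After op 5 (delete): buffer="ubuehuds" (len 8), cursors c1@0 c2@1 c3@4, authorship 1.2..3..
After op 6 (move_left): buffer="ubuehuds" (len 8), cursors c1@0 c2@0 c3@3, authorship 1.2..3..
After op 7 (move_left): buffer="ubuehuds" (len 8), cursors c1@0 c2@0 c3@2, authorship 1.2..3..
After op 8 (add_cursor(2)): buffer="ubuehuds" (len 8), cursors c1@0 c2@0 c3@2 c4@2, authorship 1.2..3..
Authorship (.=original, N=cursor N): 1 . 2 . . 3 . .
Index 4: author = original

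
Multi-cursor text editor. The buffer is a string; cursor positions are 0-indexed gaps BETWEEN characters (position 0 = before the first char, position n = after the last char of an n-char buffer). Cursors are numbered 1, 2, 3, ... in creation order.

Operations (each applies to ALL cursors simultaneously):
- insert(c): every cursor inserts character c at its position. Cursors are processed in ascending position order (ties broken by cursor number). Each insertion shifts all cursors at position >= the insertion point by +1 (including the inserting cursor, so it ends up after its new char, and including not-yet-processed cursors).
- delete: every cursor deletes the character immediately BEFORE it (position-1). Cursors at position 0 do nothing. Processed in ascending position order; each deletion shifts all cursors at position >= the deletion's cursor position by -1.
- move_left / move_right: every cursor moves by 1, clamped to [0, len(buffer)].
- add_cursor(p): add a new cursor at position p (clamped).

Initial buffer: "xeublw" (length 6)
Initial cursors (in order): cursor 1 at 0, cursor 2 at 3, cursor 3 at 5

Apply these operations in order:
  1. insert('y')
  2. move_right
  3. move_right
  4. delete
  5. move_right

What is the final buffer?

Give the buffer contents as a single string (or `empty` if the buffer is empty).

After op 1 (insert('y')): buffer="yxeuyblyw" (len 9), cursors c1@1 c2@5 c3@8, authorship 1...2..3.
After op 2 (move_right): buffer="yxeuyblyw" (len 9), cursors c1@2 c2@6 c3@9, authorship 1...2..3.
After op 3 (move_right): buffer="yxeuyblyw" (len 9), cursors c1@3 c2@7 c3@9, authorship 1...2..3.
After op 4 (delete): buffer="yxuyby" (len 6), cursors c1@2 c2@5 c3@6, authorship 1..2.3
After op 5 (move_right): buffer="yxuyby" (len 6), cursors c1@3 c2@6 c3@6, authorship 1..2.3

Answer: yxuyby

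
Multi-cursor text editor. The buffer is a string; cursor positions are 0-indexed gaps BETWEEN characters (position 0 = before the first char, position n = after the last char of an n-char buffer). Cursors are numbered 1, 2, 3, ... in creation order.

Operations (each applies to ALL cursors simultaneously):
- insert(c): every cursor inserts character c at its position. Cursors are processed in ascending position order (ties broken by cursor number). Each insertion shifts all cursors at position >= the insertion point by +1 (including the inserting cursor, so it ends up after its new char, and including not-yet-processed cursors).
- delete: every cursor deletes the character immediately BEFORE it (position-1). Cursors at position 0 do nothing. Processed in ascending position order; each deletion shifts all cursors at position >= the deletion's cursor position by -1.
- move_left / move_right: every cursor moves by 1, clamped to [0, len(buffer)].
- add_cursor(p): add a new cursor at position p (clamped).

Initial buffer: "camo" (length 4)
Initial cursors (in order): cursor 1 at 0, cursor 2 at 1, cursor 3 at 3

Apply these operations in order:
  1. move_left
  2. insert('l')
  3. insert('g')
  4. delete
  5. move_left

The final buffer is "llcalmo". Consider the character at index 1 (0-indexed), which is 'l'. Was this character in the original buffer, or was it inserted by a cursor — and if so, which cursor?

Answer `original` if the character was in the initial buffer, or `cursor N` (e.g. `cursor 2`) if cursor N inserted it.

After op 1 (move_left): buffer="camo" (len 4), cursors c1@0 c2@0 c3@2, authorship ....
After op 2 (insert('l')): buffer="llcalmo" (len 7), cursors c1@2 c2@2 c3@5, authorship 12..3..
After op 3 (insert('g')): buffer="llggcalgmo" (len 10), cursors c1@4 c2@4 c3@8, authorship 1212..33..
After op 4 (delete): buffer="llcalmo" (len 7), cursors c1@2 c2@2 c3@5, authorship 12..3..
After op 5 (move_left): buffer="llcalmo" (len 7), cursors c1@1 c2@1 c3@4, authorship 12..3..
Authorship (.=original, N=cursor N): 1 2 . . 3 . .
Index 1: author = 2

Answer: cursor 2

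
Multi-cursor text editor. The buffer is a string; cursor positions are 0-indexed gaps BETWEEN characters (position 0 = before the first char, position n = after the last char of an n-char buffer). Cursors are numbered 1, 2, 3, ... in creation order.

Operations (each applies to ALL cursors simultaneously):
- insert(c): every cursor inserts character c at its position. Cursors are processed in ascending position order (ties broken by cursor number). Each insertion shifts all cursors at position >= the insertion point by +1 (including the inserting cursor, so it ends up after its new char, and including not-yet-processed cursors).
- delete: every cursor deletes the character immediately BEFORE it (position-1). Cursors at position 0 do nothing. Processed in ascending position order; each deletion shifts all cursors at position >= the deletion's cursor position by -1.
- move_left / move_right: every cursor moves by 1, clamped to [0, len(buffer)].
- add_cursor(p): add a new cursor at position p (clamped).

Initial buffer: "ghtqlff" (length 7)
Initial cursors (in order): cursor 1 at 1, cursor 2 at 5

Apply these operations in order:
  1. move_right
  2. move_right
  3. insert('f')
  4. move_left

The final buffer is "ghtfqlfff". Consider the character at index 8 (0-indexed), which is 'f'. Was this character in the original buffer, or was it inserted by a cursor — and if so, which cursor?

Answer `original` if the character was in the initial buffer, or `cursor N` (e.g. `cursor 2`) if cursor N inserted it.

After op 1 (move_right): buffer="ghtqlff" (len 7), cursors c1@2 c2@6, authorship .......
After op 2 (move_right): buffer="ghtqlff" (len 7), cursors c1@3 c2@7, authorship .......
After op 3 (insert('f')): buffer="ghtfqlfff" (len 9), cursors c1@4 c2@9, authorship ...1....2
After op 4 (move_left): buffer="ghtfqlfff" (len 9), cursors c1@3 c2@8, authorship ...1....2
Authorship (.=original, N=cursor N): . . . 1 . . . . 2
Index 8: author = 2

Answer: cursor 2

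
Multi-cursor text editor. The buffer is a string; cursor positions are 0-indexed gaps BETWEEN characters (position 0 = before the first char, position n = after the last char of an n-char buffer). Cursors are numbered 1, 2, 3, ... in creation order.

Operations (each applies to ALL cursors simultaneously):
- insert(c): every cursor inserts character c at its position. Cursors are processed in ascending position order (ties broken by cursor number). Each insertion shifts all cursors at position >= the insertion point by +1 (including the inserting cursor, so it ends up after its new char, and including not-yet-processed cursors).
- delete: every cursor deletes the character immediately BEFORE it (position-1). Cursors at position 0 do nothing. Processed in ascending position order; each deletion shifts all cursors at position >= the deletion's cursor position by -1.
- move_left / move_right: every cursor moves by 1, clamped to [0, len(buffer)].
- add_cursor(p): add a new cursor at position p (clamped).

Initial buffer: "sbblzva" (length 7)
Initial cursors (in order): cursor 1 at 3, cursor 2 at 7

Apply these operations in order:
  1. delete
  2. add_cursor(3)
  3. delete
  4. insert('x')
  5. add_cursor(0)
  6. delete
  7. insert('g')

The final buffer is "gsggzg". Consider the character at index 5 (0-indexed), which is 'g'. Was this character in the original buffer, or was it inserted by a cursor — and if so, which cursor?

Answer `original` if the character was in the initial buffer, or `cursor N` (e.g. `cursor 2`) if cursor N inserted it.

After op 1 (delete): buffer="sblzv" (len 5), cursors c1@2 c2@5, authorship .....
After op 2 (add_cursor(3)): buffer="sblzv" (len 5), cursors c1@2 c3@3 c2@5, authorship .....
After op 3 (delete): buffer="sz" (len 2), cursors c1@1 c3@1 c2@2, authorship ..
After op 4 (insert('x')): buffer="sxxzx" (len 5), cursors c1@3 c3@3 c2@5, authorship .13.2
After op 5 (add_cursor(0)): buffer="sxxzx" (len 5), cursors c4@0 c1@3 c3@3 c2@5, authorship .13.2
After op 6 (delete): buffer="sz" (len 2), cursors c4@0 c1@1 c3@1 c2@2, authorship ..
After op 7 (insert('g')): buffer="gsggzg" (len 6), cursors c4@1 c1@4 c3@4 c2@6, authorship 4.13.2
Authorship (.=original, N=cursor N): 4 . 1 3 . 2
Index 5: author = 2

Answer: cursor 2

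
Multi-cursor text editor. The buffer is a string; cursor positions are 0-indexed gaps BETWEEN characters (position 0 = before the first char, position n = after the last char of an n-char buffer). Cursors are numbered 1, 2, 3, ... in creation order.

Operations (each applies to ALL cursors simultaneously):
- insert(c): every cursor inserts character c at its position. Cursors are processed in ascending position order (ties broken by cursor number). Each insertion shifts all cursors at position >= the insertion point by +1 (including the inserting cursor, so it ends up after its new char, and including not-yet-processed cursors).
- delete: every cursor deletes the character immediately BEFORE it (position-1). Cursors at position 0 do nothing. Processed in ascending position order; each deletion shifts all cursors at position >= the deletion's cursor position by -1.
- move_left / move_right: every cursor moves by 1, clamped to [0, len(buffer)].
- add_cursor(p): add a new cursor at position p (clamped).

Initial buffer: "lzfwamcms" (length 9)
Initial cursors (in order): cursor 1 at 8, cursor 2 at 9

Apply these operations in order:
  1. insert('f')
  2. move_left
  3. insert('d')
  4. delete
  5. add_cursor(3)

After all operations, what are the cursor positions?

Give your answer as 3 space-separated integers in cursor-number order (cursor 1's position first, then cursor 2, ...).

After op 1 (insert('f')): buffer="lzfwamcmfsf" (len 11), cursors c1@9 c2@11, authorship ........1.2
After op 2 (move_left): buffer="lzfwamcmfsf" (len 11), cursors c1@8 c2@10, authorship ........1.2
After op 3 (insert('d')): buffer="lzfwamcmdfsdf" (len 13), cursors c1@9 c2@12, authorship ........11.22
After op 4 (delete): buffer="lzfwamcmfsf" (len 11), cursors c1@8 c2@10, authorship ........1.2
After op 5 (add_cursor(3)): buffer="lzfwamcmfsf" (len 11), cursors c3@3 c1@8 c2@10, authorship ........1.2

Answer: 8 10 3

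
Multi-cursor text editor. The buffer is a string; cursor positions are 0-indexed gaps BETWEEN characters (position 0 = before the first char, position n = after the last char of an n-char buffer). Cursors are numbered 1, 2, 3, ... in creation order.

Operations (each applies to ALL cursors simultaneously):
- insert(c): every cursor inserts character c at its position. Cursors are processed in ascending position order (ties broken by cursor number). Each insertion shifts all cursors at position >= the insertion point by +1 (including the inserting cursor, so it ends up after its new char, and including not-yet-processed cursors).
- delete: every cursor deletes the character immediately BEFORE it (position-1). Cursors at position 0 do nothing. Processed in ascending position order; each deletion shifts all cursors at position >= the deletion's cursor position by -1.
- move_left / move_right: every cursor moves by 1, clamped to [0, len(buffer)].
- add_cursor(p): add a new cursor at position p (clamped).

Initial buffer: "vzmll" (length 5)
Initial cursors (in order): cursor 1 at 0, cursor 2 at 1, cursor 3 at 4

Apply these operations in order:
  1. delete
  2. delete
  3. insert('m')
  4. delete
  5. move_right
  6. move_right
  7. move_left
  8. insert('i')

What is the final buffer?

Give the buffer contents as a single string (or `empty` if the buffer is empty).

Answer: ziiil

Derivation:
After op 1 (delete): buffer="zml" (len 3), cursors c1@0 c2@0 c3@2, authorship ...
After op 2 (delete): buffer="zl" (len 2), cursors c1@0 c2@0 c3@1, authorship ..
After op 3 (insert('m')): buffer="mmzml" (len 5), cursors c1@2 c2@2 c3@4, authorship 12.3.
After op 4 (delete): buffer="zl" (len 2), cursors c1@0 c2@0 c3@1, authorship ..
After op 5 (move_right): buffer="zl" (len 2), cursors c1@1 c2@1 c3@2, authorship ..
After op 6 (move_right): buffer="zl" (len 2), cursors c1@2 c2@2 c3@2, authorship ..
After op 7 (move_left): buffer="zl" (len 2), cursors c1@1 c2@1 c3@1, authorship ..
After op 8 (insert('i')): buffer="ziiil" (len 5), cursors c1@4 c2@4 c3@4, authorship .123.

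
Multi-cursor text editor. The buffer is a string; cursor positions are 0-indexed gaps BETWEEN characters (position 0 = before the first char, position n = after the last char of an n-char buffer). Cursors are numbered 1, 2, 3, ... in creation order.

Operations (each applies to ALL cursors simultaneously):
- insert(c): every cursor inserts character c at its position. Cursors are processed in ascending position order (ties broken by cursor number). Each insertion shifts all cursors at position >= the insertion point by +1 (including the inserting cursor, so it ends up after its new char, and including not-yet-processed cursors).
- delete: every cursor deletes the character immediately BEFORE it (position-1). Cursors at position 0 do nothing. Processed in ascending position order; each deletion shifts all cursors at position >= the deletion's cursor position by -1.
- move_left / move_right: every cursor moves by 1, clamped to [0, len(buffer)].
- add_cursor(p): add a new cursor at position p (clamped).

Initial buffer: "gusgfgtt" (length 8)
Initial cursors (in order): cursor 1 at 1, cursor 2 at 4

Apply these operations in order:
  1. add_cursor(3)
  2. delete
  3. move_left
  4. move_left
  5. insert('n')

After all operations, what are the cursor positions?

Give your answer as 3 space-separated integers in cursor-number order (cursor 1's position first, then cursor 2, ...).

After op 1 (add_cursor(3)): buffer="gusgfgtt" (len 8), cursors c1@1 c3@3 c2@4, authorship ........
After op 2 (delete): buffer="ufgtt" (len 5), cursors c1@0 c2@1 c3@1, authorship .....
After op 3 (move_left): buffer="ufgtt" (len 5), cursors c1@0 c2@0 c3@0, authorship .....
After op 4 (move_left): buffer="ufgtt" (len 5), cursors c1@0 c2@0 c3@0, authorship .....
After op 5 (insert('n')): buffer="nnnufgtt" (len 8), cursors c1@3 c2@3 c3@3, authorship 123.....

Answer: 3 3 3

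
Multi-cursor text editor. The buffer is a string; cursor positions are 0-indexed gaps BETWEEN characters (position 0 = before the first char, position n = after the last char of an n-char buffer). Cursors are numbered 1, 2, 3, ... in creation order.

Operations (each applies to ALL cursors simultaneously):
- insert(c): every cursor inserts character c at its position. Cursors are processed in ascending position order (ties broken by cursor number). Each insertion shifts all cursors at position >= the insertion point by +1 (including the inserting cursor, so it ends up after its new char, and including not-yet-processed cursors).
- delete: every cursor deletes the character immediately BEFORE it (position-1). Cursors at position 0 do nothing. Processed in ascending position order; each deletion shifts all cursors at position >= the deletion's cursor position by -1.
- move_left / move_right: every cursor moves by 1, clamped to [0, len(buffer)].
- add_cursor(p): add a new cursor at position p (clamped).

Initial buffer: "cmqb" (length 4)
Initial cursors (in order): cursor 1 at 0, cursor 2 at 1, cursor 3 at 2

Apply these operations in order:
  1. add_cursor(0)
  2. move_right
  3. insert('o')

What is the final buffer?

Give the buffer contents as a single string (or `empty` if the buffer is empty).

After op 1 (add_cursor(0)): buffer="cmqb" (len 4), cursors c1@0 c4@0 c2@1 c3@2, authorship ....
After op 2 (move_right): buffer="cmqb" (len 4), cursors c1@1 c4@1 c2@2 c3@3, authorship ....
After op 3 (insert('o')): buffer="coomoqob" (len 8), cursors c1@3 c4@3 c2@5 c3@7, authorship .14.2.3.

Answer: coomoqob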